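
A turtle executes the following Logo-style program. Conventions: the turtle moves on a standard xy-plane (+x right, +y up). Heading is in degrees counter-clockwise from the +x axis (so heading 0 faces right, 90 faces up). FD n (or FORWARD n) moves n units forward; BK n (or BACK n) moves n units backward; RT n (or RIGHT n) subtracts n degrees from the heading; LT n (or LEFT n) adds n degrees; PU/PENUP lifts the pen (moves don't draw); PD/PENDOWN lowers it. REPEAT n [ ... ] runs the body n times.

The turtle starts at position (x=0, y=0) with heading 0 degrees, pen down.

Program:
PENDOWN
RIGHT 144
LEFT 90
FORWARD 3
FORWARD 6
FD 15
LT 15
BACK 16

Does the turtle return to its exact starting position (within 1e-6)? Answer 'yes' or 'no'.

Executing turtle program step by step:
Start: pos=(0,0), heading=0, pen down
PD: pen down
RT 144: heading 0 -> 216
LT 90: heading 216 -> 306
FD 3: (0,0) -> (1.763,-2.427) [heading=306, draw]
FD 6: (1.763,-2.427) -> (5.29,-7.281) [heading=306, draw]
FD 15: (5.29,-7.281) -> (14.107,-19.416) [heading=306, draw]
LT 15: heading 306 -> 321
BK 16: (14.107,-19.416) -> (1.673,-9.347) [heading=321, draw]
Final: pos=(1.673,-9.347), heading=321, 4 segment(s) drawn

Start position: (0, 0)
Final position: (1.673, -9.347)
Distance = 9.496; >= 1e-6 -> NOT closed

Answer: no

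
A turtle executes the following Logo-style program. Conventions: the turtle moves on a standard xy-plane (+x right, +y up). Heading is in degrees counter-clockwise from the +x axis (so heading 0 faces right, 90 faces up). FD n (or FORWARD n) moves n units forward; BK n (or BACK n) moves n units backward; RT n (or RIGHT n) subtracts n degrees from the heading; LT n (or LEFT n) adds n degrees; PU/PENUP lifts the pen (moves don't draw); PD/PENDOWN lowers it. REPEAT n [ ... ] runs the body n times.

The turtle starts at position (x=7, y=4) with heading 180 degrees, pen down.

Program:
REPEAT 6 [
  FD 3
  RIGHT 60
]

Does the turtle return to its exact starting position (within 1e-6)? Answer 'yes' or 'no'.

Answer: yes

Derivation:
Executing turtle program step by step:
Start: pos=(7,4), heading=180, pen down
REPEAT 6 [
  -- iteration 1/6 --
  FD 3: (7,4) -> (4,4) [heading=180, draw]
  RT 60: heading 180 -> 120
  -- iteration 2/6 --
  FD 3: (4,4) -> (2.5,6.598) [heading=120, draw]
  RT 60: heading 120 -> 60
  -- iteration 3/6 --
  FD 3: (2.5,6.598) -> (4,9.196) [heading=60, draw]
  RT 60: heading 60 -> 0
  -- iteration 4/6 --
  FD 3: (4,9.196) -> (7,9.196) [heading=0, draw]
  RT 60: heading 0 -> 300
  -- iteration 5/6 --
  FD 3: (7,9.196) -> (8.5,6.598) [heading=300, draw]
  RT 60: heading 300 -> 240
  -- iteration 6/6 --
  FD 3: (8.5,6.598) -> (7,4) [heading=240, draw]
  RT 60: heading 240 -> 180
]
Final: pos=(7,4), heading=180, 6 segment(s) drawn

Start position: (7, 4)
Final position: (7, 4)
Distance = 0; < 1e-6 -> CLOSED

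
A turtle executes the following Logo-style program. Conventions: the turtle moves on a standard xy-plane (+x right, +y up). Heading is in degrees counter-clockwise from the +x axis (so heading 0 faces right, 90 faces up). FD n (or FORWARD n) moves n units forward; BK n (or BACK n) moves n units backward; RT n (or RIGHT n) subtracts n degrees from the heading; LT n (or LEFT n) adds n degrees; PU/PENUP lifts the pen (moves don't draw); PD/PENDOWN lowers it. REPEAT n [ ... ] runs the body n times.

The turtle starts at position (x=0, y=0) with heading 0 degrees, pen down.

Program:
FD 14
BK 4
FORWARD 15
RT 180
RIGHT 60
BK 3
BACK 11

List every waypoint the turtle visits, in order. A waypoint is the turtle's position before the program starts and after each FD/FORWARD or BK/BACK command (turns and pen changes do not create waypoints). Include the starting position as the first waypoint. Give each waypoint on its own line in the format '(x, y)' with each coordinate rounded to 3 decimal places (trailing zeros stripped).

Executing turtle program step by step:
Start: pos=(0,0), heading=0, pen down
FD 14: (0,0) -> (14,0) [heading=0, draw]
BK 4: (14,0) -> (10,0) [heading=0, draw]
FD 15: (10,0) -> (25,0) [heading=0, draw]
RT 180: heading 0 -> 180
RT 60: heading 180 -> 120
BK 3: (25,0) -> (26.5,-2.598) [heading=120, draw]
BK 11: (26.5,-2.598) -> (32,-12.124) [heading=120, draw]
Final: pos=(32,-12.124), heading=120, 5 segment(s) drawn
Waypoints (6 total):
(0, 0)
(14, 0)
(10, 0)
(25, 0)
(26.5, -2.598)
(32, -12.124)

Answer: (0, 0)
(14, 0)
(10, 0)
(25, 0)
(26.5, -2.598)
(32, -12.124)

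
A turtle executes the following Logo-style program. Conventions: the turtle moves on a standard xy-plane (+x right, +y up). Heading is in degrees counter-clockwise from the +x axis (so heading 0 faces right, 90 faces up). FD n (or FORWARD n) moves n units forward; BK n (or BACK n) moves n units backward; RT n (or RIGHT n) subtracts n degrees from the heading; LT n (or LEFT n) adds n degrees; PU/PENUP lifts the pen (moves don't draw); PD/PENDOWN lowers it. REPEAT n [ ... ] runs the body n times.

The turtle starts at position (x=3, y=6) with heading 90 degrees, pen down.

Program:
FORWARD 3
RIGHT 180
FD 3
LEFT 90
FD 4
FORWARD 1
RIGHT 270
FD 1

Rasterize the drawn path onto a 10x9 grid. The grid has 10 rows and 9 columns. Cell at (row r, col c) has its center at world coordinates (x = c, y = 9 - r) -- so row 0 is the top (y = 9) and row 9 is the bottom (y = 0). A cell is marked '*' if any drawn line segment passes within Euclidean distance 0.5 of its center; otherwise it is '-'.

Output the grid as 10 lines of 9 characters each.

Answer: ---*-----
---*-----
---*----*
---******
---------
---------
---------
---------
---------
---------

Derivation:
Segment 0: (3,6) -> (3,9)
Segment 1: (3,9) -> (3,6)
Segment 2: (3,6) -> (7,6)
Segment 3: (7,6) -> (8,6)
Segment 4: (8,6) -> (8,7)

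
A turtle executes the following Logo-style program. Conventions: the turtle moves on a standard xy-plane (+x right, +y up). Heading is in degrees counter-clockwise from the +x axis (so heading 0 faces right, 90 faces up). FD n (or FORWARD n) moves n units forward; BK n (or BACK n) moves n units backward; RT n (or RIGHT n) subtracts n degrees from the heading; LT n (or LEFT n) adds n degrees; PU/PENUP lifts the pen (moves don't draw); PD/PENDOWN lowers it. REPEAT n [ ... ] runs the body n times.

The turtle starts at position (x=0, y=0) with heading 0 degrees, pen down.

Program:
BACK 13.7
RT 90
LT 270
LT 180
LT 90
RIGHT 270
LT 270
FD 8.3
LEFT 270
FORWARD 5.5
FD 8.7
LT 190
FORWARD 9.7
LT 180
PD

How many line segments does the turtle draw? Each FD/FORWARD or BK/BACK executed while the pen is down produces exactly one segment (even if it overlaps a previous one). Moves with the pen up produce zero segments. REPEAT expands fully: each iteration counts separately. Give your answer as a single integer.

Executing turtle program step by step:
Start: pos=(0,0), heading=0, pen down
BK 13.7: (0,0) -> (-13.7,0) [heading=0, draw]
RT 90: heading 0 -> 270
LT 270: heading 270 -> 180
LT 180: heading 180 -> 0
LT 90: heading 0 -> 90
RT 270: heading 90 -> 180
LT 270: heading 180 -> 90
FD 8.3: (-13.7,0) -> (-13.7,8.3) [heading=90, draw]
LT 270: heading 90 -> 0
FD 5.5: (-13.7,8.3) -> (-8.2,8.3) [heading=0, draw]
FD 8.7: (-8.2,8.3) -> (0.5,8.3) [heading=0, draw]
LT 190: heading 0 -> 190
FD 9.7: (0.5,8.3) -> (-9.053,6.616) [heading=190, draw]
LT 180: heading 190 -> 10
PD: pen down
Final: pos=(-9.053,6.616), heading=10, 5 segment(s) drawn
Segments drawn: 5

Answer: 5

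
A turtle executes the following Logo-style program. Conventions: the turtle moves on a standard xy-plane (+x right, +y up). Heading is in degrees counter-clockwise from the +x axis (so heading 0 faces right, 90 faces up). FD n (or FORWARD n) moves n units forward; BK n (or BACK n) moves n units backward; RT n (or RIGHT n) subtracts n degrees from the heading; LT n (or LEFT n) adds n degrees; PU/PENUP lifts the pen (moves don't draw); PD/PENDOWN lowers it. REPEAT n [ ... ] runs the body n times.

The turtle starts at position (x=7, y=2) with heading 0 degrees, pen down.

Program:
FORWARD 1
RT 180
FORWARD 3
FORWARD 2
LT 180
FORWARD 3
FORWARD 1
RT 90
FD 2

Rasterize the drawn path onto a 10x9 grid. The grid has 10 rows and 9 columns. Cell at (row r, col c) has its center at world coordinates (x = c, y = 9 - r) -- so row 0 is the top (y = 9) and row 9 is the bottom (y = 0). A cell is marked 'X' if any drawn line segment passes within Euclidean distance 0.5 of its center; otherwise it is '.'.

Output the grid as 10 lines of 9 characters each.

Segment 0: (7,2) -> (8,2)
Segment 1: (8,2) -> (5,2)
Segment 2: (5,2) -> (3,2)
Segment 3: (3,2) -> (6,2)
Segment 4: (6,2) -> (7,2)
Segment 5: (7,2) -> (7,-0)

Answer: .........
.........
.........
.........
.........
.........
.........
...XXXXXX
.......X.
.......X.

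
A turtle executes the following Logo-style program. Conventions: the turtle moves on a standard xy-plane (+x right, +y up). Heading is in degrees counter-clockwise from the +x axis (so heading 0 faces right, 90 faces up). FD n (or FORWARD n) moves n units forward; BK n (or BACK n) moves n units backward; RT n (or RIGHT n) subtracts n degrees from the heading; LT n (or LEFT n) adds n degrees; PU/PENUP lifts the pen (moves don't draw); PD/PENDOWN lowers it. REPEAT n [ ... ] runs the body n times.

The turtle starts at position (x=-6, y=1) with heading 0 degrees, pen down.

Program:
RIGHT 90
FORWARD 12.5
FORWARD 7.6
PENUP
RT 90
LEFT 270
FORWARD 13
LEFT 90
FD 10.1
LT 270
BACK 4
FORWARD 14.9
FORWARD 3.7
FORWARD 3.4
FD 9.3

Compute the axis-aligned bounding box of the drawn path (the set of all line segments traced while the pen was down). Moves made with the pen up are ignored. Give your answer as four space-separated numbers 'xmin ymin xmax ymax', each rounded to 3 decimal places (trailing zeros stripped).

Answer: -6 -19.1 -6 1

Derivation:
Executing turtle program step by step:
Start: pos=(-6,1), heading=0, pen down
RT 90: heading 0 -> 270
FD 12.5: (-6,1) -> (-6,-11.5) [heading=270, draw]
FD 7.6: (-6,-11.5) -> (-6,-19.1) [heading=270, draw]
PU: pen up
RT 90: heading 270 -> 180
LT 270: heading 180 -> 90
FD 13: (-6,-19.1) -> (-6,-6.1) [heading=90, move]
LT 90: heading 90 -> 180
FD 10.1: (-6,-6.1) -> (-16.1,-6.1) [heading=180, move]
LT 270: heading 180 -> 90
BK 4: (-16.1,-6.1) -> (-16.1,-10.1) [heading=90, move]
FD 14.9: (-16.1,-10.1) -> (-16.1,4.8) [heading=90, move]
FD 3.7: (-16.1,4.8) -> (-16.1,8.5) [heading=90, move]
FD 3.4: (-16.1,8.5) -> (-16.1,11.9) [heading=90, move]
FD 9.3: (-16.1,11.9) -> (-16.1,21.2) [heading=90, move]
Final: pos=(-16.1,21.2), heading=90, 2 segment(s) drawn

Segment endpoints: x in {-6, -6, -6}, y in {-19.1, -11.5, 1}
xmin=-6, ymin=-19.1, xmax=-6, ymax=1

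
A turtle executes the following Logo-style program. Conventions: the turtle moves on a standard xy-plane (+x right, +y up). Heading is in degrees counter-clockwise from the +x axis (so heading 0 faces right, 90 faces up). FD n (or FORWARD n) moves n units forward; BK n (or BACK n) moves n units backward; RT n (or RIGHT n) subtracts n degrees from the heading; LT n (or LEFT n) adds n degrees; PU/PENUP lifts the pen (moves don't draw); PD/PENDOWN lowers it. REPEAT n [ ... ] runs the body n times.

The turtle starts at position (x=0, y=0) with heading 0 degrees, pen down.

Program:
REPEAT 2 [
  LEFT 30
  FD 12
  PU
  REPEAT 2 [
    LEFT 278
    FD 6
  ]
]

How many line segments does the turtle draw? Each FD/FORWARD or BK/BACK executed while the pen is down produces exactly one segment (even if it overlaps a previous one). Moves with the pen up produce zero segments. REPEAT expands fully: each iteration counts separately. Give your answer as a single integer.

Answer: 1

Derivation:
Executing turtle program step by step:
Start: pos=(0,0), heading=0, pen down
REPEAT 2 [
  -- iteration 1/2 --
  LT 30: heading 0 -> 30
  FD 12: (0,0) -> (10.392,6) [heading=30, draw]
  PU: pen up
  REPEAT 2 [
    -- iteration 1/2 --
    LT 278: heading 30 -> 308
    FD 6: (10.392,6) -> (14.086,1.272) [heading=308, move]
    -- iteration 2/2 --
    LT 278: heading 308 -> 226
    FD 6: (14.086,1.272) -> (9.918,-3.044) [heading=226, move]
  ]
  -- iteration 2/2 --
  LT 30: heading 226 -> 256
  FD 12: (9.918,-3.044) -> (7.015,-14.688) [heading=256, move]
  PU: pen up
  REPEAT 2 [
    -- iteration 1/2 --
    LT 278: heading 256 -> 174
    FD 6: (7.015,-14.688) -> (1.048,-14.06) [heading=174, move]
    -- iteration 2/2 --
    LT 278: heading 174 -> 92
    FD 6: (1.048,-14.06) -> (0.839,-8.064) [heading=92, move]
  ]
]
Final: pos=(0.839,-8.064), heading=92, 1 segment(s) drawn
Segments drawn: 1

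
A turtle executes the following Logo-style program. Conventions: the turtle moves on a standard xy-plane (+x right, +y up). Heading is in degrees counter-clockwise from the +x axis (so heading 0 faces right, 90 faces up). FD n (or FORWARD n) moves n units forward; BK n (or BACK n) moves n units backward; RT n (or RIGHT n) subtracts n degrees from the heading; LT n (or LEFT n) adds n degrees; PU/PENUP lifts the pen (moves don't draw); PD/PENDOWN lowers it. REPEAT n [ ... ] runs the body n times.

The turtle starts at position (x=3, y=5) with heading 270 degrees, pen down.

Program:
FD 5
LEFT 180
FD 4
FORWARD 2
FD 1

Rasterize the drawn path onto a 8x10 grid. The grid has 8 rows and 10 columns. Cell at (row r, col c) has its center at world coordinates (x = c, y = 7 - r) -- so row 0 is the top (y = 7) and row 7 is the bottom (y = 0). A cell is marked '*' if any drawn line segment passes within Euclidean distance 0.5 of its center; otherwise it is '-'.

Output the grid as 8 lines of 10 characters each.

Segment 0: (3,5) -> (3,0)
Segment 1: (3,0) -> (3,4)
Segment 2: (3,4) -> (3,6)
Segment 3: (3,6) -> (3,7)

Answer: ---*------
---*------
---*------
---*------
---*------
---*------
---*------
---*------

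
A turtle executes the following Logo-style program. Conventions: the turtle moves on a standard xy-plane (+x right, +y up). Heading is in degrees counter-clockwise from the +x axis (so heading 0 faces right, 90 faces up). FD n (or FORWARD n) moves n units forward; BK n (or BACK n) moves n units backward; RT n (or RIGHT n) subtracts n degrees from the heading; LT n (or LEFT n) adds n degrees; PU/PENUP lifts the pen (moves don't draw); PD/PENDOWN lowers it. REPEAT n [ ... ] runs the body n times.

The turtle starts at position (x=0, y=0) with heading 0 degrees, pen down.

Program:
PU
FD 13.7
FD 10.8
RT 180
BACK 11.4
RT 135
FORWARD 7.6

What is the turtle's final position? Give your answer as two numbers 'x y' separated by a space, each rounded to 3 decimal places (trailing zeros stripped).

Executing turtle program step by step:
Start: pos=(0,0), heading=0, pen down
PU: pen up
FD 13.7: (0,0) -> (13.7,0) [heading=0, move]
FD 10.8: (13.7,0) -> (24.5,0) [heading=0, move]
RT 180: heading 0 -> 180
BK 11.4: (24.5,0) -> (35.9,0) [heading=180, move]
RT 135: heading 180 -> 45
FD 7.6: (35.9,0) -> (41.274,5.374) [heading=45, move]
Final: pos=(41.274,5.374), heading=45, 0 segment(s) drawn

Answer: 41.274 5.374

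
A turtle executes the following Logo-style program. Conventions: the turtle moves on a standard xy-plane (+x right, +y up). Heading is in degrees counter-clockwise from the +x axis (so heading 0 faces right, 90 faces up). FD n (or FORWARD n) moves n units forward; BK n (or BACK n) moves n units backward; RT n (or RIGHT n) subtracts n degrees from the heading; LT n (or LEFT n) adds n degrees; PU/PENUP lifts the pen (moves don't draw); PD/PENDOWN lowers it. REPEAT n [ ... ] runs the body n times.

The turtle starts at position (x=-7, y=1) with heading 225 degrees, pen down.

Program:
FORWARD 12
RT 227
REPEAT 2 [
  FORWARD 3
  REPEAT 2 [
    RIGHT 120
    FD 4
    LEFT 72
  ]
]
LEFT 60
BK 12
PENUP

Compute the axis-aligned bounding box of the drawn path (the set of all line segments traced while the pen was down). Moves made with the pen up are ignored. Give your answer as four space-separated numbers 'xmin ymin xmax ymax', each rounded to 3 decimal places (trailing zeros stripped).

Executing turtle program step by step:
Start: pos=(-7,1), heading=225, pen down
FD 12: (-7,1) -> (-15.485,-7.485) [heading=225, draw]
RT 227: heading 225 -> 358
REPEAT 2 [
  -- iteration 1/2 --
  FD 3: (-15.485,-7.485) -> (-12.487,-7.59) [heading=358, draw]
  REPEAT 2 [
    -- iteration 1/2 --
    RT 120: heading 358 -> 238
    FD 4: (-12.487,-7.59) -> (-14.607,-10.982) [heading=238, draw]
    LT 72: heading 238 -> 310
    -- iteration 2/2 --
    RT 120: heading 310 -> 190
    FD 4: (-14.607,-10.982) -> (-18.546,-11.677) [heading=190, draw]
    LT 72: heading 190 -> 262
  ]
  -- iteration 2/2 --
  FD 3: (-18.546,-11.677) -> (-18.964,-14.648) [heading=262, draw]
  REPEAT 2 [
    -- iteration 1/2 --
    RT 120: heading 262 -> 142
    FD 4: (-18.964,-14.648) -> (-22.116,-12.185) [heading=142, draw]
    LT 72: heading 142 -> 214
    -- iteration 2/2 --
    RT 120: heading 214 -> 94
    FD 4: (-22.116,-12.185) -> (-22.395,-8.195) [heading=94, draw]
    LT 72: heading 94 -> 166
  ]
]
LT 60: heading 166 -> 226
BK 12: (-22.395,-8.195) -> (-14.059,0.437) [heading=226, draw]
PU: pen up
Final: pos=(-14.059,0.437), heading=226, 8 segment(s) drawn

Segment endpoints: x in {-22.395, -22.116, -18.964, -18.546, -15.485, -14.607, -14.059, -12.487, -7}, y in {-14.648, -12.185, -11.677, -10.982, -8.195, -7.59, -7.485, 0.437, 1}
xmin=-22.395, ymin=-14.648, xmax=-7, ymax=1

Answer: -22.395 -14.648 -7 1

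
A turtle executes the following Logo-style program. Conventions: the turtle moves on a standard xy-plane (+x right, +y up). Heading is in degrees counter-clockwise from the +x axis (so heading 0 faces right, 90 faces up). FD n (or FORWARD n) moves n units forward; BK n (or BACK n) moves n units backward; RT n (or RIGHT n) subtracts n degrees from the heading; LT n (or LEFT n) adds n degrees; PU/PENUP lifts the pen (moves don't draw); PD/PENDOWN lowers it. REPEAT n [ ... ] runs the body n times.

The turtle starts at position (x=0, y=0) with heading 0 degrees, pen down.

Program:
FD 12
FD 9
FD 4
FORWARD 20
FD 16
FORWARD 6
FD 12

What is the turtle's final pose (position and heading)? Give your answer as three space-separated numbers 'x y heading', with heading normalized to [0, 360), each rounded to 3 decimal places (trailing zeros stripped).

Answer: 79 0 0

Derivation:
Executing turtle program step by step:
Start: pos=(0,0), heading=0, pen down
FD 12: (0,0) -> (12,0) [heading=0, draw]
FD 9: (12,0) -> (21,0) [heading=0, draw]
FD 4: (21,0) -> (25,0) [heading=0, draw]
FD 20: (25,0) -> (45,0) [heading=0, draw]
FD 16: (45,0) -> (61,0) [heading=0, draw]
FD 6: (61,0) -> (67,0) [heading=0, draw]
FD 12: (67,0) -> (79,0) [heading=0, draw]
Final: pos=(79,0), heading=0, 7 segment(s) drawn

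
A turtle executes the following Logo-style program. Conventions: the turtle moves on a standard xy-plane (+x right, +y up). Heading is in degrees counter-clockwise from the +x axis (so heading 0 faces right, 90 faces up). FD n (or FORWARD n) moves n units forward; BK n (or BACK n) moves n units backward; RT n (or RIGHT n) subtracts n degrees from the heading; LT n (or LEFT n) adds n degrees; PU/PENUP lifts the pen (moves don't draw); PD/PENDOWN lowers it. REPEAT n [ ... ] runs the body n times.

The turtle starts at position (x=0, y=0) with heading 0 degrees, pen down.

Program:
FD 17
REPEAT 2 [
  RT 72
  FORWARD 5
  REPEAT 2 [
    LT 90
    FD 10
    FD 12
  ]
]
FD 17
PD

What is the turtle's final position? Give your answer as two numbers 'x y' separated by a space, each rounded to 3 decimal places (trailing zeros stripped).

Answer: -7.768 20.78

Derivation:
Executing turtle program step by step:
Start: pos=(0,0), heading=0, pen down
FD 17: (0,0) -> (17,0) [heading=0, draw]
REPEAT 2 [
  -- iteration 1/2 --
  RT 72: heading 0 -> 288
  FD 5: (17,0) -> (18.545,-4.755) [heading=288, draw]
  REPEAT 2 [
    -- iteration 1/2 --
    LT 90: heading 288 -> 18
    FD 10: (18.545,-4.755) -> (28.056,-1.665) [heading=18, draw]
    FD 12: (28.056,-1.665) -> (39.468,2.043) [heading=18, draw]
    -- iteration 2/2 --
    LT 90: heading 18 -> 108
    FD 10: (39.468,2.043) -> (36.378,11.554) [heading=108, draw]
    FD 12: (36.378,11.554) -> (32.67,22.966) [heading=108, draw]
  ]
  -- iteration 2/2 --
  RT 72: heading 108 -> 36
  FD 5: (32.67,22.966) -> (36.715,25.905) [heading=36, draw]
  REPEAT 2 [
    -- iteration 1/2 --
    LT 90: heading 36 -> 126
    FD 10: (36.715,25.905) -> (30.837,33.995) [heading=126, draw]
    FD 12: (30.837,33.995) -> (23.784,43.704) [heading=126, draw]
    -- iteration 2/2 --
    LT 90: heading 126 -> 216
    FD 10: (23.784,43.704) -> (15.694,37.826) [heading=216, draw]
    FD 12: (15.694,37.826) -> (5.985,30.772) [heading=216, draw]
  ]
]
FD 17: (5.985,30.772) -> (-7.768,20.78) [heading=216, draw]
PD: pen down
Final: pos=(-7.768,20.78), heading=216, 12 segment(s) drawn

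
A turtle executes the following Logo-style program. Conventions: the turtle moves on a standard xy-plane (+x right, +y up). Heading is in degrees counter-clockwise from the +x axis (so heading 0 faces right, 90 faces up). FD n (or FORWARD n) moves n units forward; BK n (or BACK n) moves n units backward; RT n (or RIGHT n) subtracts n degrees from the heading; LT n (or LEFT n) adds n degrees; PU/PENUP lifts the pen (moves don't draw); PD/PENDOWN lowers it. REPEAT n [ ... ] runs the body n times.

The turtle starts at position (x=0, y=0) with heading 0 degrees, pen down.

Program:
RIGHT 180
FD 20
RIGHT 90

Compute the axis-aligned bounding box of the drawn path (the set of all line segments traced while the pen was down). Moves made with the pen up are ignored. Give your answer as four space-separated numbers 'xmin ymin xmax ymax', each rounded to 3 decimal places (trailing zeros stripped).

Executing turtle program step by step:
Start: pos=(0,0), heading=0, pen down
RT 180: heading 0 -> 180
FD 20: (0,0) -> (-20,0) [heading=180, draw]
RT 90: heading 180 -> 90
Final: pos=(-20,0), heading=90, 1 segment(s) drawn

Segment endpoints: x in {-20, 0}, y in {0, 0}
xmin=-20, ymin=0, xmax=0, ymax=0

Answer: -20 0 0 0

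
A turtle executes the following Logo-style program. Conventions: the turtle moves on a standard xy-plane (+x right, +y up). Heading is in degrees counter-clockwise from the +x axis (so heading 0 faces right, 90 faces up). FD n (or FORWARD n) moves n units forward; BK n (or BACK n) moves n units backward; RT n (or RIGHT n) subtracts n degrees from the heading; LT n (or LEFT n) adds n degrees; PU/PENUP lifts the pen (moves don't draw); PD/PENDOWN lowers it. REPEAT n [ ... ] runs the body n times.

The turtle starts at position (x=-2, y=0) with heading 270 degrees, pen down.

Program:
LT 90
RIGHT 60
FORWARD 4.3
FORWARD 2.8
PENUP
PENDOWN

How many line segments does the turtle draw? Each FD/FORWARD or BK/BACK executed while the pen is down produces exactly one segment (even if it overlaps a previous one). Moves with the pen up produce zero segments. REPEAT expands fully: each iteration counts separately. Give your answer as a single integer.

Executing turtle program step by step:
Start: pos=(-2,0), heading=270, pen down
LT 90: heading 270 -> 0
RT 60: heading 0 -> 300
FD 4.3: (-2,0) -> (0.15,-3.724) [heading=300, draw]
FD 2.8: (0.15,-3.724) -> (1.55,-6.149) [heading=300, draw]
PU: pen up
PD: pen down
Final: pos=(1.55,-6.149), heading=300, 2 segment(s) drawn
Segments drawn: 2

Answer: 2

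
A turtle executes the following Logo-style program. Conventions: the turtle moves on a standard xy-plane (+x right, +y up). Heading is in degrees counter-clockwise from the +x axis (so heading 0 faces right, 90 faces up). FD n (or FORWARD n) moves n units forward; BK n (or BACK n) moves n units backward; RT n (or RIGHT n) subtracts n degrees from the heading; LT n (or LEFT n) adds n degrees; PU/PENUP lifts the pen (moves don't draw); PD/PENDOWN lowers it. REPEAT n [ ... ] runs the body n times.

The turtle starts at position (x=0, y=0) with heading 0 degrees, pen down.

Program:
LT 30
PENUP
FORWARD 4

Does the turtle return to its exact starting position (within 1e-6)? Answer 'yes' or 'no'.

Executing turtle program step by step:
Start: pos=(0,0), heading=0, pen down
LT 30: heading 0 -> 30
PU: pen up
FD 4: (0,0) -> (3.464,2) [heading=30, move]
Final: pos=(3.464,2), heading=30, 0 segment(s) drawn

Start position: (0, 0)
Final position: (3.464, 2)
Distance = 4; >= 1e-6 -> NOT closed

Answer: no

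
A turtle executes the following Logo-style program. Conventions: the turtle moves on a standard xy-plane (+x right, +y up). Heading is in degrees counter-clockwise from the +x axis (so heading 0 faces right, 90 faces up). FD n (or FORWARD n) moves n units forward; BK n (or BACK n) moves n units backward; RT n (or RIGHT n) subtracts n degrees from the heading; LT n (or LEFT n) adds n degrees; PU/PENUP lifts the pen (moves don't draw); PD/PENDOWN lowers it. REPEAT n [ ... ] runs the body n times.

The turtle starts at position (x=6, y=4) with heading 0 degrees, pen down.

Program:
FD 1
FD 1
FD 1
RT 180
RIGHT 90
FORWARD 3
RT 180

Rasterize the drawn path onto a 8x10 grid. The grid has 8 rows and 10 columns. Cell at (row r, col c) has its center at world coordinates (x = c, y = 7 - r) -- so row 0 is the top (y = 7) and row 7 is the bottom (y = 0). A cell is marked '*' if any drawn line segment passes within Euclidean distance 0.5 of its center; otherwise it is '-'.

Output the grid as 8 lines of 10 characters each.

Answer: ---------*
---------*
---------*
------****
----------
----------
----------
----------

Derivation:
Segment 0: (6,4) -> (7,4)
Segment 1: (7,4) -> (8,4)
Segment 2: (8,4) -> (9,4)
Segment 3: (9,4) -> (9,7)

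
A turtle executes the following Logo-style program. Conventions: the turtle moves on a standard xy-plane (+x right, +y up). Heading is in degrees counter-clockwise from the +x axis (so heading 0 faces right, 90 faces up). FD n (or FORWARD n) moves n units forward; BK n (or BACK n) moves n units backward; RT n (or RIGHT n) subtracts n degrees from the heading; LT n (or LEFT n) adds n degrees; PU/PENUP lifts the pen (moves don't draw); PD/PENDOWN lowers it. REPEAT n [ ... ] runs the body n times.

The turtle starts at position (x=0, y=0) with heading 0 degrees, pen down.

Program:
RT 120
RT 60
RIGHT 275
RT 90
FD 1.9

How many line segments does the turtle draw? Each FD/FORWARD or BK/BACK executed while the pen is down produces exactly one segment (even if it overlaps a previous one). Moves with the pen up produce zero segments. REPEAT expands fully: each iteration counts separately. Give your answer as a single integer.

Answer: 1

Derivation:
Executing turtle program step by step:
Start: pos=(0,0), heading=0, pen down
RT 120: heading 0 -> 240
RT 60: heading 240 -> 180
RT 275: heading 180 -> 265
RT 90: heading 265 -> 175
FD 1.9: (0,0) -> (-1.893,0.166) [heading=175, draw]
Final: pos=(-1.893,0.166), heading=175, 1 segment(s) drawn
Segments drawn: 1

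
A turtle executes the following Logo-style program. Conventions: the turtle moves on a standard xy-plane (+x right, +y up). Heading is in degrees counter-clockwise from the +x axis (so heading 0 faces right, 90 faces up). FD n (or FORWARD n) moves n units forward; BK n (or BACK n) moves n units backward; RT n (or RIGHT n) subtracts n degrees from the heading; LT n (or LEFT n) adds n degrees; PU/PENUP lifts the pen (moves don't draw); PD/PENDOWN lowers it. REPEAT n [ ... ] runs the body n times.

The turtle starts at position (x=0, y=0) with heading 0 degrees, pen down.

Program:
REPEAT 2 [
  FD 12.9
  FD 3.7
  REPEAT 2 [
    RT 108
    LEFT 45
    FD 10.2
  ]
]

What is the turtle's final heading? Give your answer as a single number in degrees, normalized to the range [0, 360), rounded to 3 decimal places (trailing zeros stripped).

Executing turtle program step by step:
Start: pos=(0,0), heading=0, pen down
REPEAT 2 [
  -- iteration 1/2 --
  FD 12.9: (0,0) -> (12.9,0) [heading=0, draw]
  FD 3.7: (12.9,0) -> (16.6,0) [heading=0, draw]
  REPEAT 2 [
    -- iteration 1/2 --
    RT 108: heading 0 -> 252
    LT 45: heading 252 -> 297
    FD 10.2: (16.6,0) -> (21.231,-9.088) [heading=297, draw]
    -- iteration 2/2 --
    RT 108: heading 297 -> 189
    LT 45: heading 189 -> 234
    FD 10.2: (21.231,-9.088) -> (15.235,-17.34) [heading=234, draw]
  ]
  -- iteration 2/2 --
  FD 12.9: (15.235,-17.34) -> (7.653,-27.777) [heading=234, draw]
  FD 3.7: (7.653,-27.777) -> (5.478,-30.77) [heading=234, draw]
  REPEAT 2 [
    -- iteration 1/2 --
    RT 108: heading 234 -> 126
    LT 45: heading 126 -> 171
    FD 10.2: (5.478,-30.77) -> (-4.596,-29.174) [heading=171, draw]
    -- iteration 2/2 --
    RT 108: heading 171 -> 63
    LT 45: heading 63 -> 108
    FD 10.2: (-4.596,-29.174) -> (-7.748,-19.474) [heading=108, draw]
  ]
]
Final: pos=(-7.748,-19.474), heading=108, 8 segment(s) drawn

Answer: 108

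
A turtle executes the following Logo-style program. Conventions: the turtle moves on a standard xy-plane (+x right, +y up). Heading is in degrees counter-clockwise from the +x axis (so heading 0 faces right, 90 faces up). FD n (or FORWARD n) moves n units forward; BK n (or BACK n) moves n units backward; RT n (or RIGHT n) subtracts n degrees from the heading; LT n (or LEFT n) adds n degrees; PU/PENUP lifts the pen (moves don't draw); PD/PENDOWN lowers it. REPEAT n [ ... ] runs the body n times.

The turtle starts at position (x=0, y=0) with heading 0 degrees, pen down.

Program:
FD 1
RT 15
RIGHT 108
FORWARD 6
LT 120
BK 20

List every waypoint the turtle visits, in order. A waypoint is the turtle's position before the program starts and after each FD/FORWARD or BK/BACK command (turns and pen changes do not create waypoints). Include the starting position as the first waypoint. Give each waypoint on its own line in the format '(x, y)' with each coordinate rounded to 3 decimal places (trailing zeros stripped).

Answer: (0, 0)
(1, 0)
(-2.268, -5.032)
(-22.24, -3.985)

Derivation:
Executing turtle program step by step:
Start: pos=(0,0), heading=0, pen down
FD 1: (0,0) -> (1,0) [heading=0, draw]
RT 15: heading 0 -> 345
RT 108: heading 345 -> 237
FD 6: (1,0) -> (-2.268,-5.032) [heading=237, draw]
LT 120: heading 237 -> 357
BK 20: (-2.268,-5.032) -> (-22.24,-3.985) [heading=357, draw]
Final: pos=(-22.24,-3.985), heading=357, 3 segment(s) drawn
Waypoints (4 total):
(0, 0)
(1, 0)
(-2.268, -5.032)
(-22.24, -3.985)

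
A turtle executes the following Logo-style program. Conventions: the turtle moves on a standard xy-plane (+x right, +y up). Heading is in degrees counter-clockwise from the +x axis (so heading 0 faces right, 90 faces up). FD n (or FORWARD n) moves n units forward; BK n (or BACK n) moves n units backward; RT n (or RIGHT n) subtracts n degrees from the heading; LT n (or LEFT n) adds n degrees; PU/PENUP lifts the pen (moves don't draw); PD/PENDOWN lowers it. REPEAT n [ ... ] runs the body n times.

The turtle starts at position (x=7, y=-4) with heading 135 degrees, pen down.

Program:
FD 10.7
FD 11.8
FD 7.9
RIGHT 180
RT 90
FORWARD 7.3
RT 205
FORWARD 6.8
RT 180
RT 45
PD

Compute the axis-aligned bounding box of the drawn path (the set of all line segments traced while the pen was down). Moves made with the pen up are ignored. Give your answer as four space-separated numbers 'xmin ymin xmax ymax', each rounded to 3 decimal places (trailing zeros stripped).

Answer: -19.658 -4 7 17.496

Derivation:
Executing turtle program step by step:
Start: pos=(7,-4), heading=135, pen down
FD 10.7: (7,-4) -> (-0.566,3.566) [heading=135, draw]
FD 11.8: (-0.566,3.566) -> (-8.91,11.91) [heading=135, draw]
FD 7.9: (-8.91,11.91) -> (-14.496,17.496) [heading=135, draw]
RT 180: heading 135 -> 315
RT 90: heading 315 -> 225
FD 7.3: (-14.496,17.496) -> (-19.658,12.334) [heading=225, draw]
RT 205: heading 225 -> 20
FD 6.8: (-19.658,12.334) -> (-13.268,14.66) [heading=20, draw]
RT 180: heading 20 -> 200
RT 45: heading 200 -> 155
PD: pen down
Final: pos=(-13.268,14.66), heading=155, 5 segment(s) drawn

Segment endpoints: x in {-19.658, -14.496, -13.268, -8.91, -0.566, 7}, y in {-4, 3.566, 11.91, 12.334, 14.66, 17.496}
xmin=-19.658, ymin=-4, xmax=7, ymax=17.496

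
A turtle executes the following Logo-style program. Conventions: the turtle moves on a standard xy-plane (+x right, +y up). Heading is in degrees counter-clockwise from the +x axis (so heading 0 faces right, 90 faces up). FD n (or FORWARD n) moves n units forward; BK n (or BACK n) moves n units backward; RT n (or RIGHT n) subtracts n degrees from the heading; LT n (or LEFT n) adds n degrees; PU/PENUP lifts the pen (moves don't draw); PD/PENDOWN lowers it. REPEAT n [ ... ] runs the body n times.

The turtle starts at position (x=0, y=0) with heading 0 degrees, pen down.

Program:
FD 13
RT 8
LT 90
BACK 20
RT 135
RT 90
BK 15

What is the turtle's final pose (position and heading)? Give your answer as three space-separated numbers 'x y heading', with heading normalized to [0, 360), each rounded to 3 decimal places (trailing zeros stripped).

Answer: 22.196 -10.778 217

Derivation:
Executing turtle program step by step:
Start: pos=(0,0), heading=0, pen down
FD 13: (0,0) -> (13,0) [heading=0, draw]
RT 8: heading 0 -> 352
LT 90: heading 352 -> 82
BK 20: (13,0) -> (10.217,-19.805) [heading=82, draw]
RT 135: heading 82 -> 307
RT 90: heading 307 -> 217
BK 15: (10.217,-19.805) -> (22.196,-10.778) [heading=217, draw]
Final: pos=(22.196,-10.778), heading=217, 3 segment(s) drawn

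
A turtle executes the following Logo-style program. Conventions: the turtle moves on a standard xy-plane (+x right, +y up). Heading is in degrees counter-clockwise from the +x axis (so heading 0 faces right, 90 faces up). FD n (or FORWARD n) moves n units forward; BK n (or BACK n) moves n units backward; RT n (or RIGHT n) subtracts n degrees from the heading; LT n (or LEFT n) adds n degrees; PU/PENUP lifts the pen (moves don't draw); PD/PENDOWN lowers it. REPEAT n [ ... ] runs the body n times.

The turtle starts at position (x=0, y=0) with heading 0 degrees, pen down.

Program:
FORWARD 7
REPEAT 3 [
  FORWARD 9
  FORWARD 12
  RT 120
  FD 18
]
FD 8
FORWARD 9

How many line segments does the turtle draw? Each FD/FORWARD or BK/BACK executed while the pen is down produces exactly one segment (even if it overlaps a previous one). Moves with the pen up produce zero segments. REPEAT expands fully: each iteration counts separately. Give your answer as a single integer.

Answer: 12

Derivation:
Executing turtle program step by step:
Start: pos=(0,0), heading=0, pen down
FD 7: (0,0) -> (7,0) [heading=0, draw]
REPEAT 3 [
  -- iteration 1/3 --
  FD 9: (7,0) -> (16,0) [heading=0, draw]
  FD 12: (16,0) -> (28,0) [heading=0, draw]
  RT 120: heading 0 -> 240
  FD 18: (28,0) -> (19,-15.588) [heading=240, draw]
  -- iteration 2/3 --
  FD 9: (19,-15.588) -> (14.5,-23.383) [heading=240, draw]
  FD 12: (14.5,-23.383) -> (8.5,-33.775) [heading=240, draw]
  RT 120: heading 240 -> 120
  FD 18: (8.5,-33.775) -> (-0.5,-18.187) [heading=120, draw]
  -- iteration 3/3 --
  FD 9: (-0.5,-18.187) -> (-5,-10.392) [heading=120, draw]
  FD 12: (-5,-10.392) -> (-11,0) [heading=120, draw]
  RT 120: heading 120 -> 0
  FD 18: (-11,0) -> (7,0) [heading=0, draw]
]
FD 8: (7,0) -> (15,0) [heading=0, draw]
FD 9: (15,0) -> (24,0) [heading=0, draw]
Final: pos=(24,0), heading=0, 12 segment(s) drawn
Segments drawn: 12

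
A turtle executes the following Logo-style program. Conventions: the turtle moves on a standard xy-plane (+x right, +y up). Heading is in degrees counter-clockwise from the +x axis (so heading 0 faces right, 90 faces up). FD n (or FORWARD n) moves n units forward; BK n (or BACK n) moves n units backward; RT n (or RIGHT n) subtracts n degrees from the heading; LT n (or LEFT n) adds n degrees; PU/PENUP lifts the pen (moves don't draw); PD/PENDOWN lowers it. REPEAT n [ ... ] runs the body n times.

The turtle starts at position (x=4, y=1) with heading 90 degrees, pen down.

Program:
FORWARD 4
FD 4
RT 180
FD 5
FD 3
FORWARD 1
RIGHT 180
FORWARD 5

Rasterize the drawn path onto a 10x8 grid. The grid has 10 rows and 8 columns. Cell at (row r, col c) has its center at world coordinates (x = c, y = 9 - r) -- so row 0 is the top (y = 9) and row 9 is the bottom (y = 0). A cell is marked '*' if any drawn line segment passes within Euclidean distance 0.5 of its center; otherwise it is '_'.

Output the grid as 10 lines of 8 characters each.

Segment 0: (4,1) -> (4,5)
Segment 1: (4,5) -> (4,9)
Segment 2: (4,9) -> (4,4)
Segment 3: (4,4) -> (4,1)
Segment 4: (4,1) -> (4,0)
Segment 5: (4,0) -> (4,5)

Answer: ____*___
____*___
____*___
____*___
____*___
____*___
____*___
____*___
____*___
____*___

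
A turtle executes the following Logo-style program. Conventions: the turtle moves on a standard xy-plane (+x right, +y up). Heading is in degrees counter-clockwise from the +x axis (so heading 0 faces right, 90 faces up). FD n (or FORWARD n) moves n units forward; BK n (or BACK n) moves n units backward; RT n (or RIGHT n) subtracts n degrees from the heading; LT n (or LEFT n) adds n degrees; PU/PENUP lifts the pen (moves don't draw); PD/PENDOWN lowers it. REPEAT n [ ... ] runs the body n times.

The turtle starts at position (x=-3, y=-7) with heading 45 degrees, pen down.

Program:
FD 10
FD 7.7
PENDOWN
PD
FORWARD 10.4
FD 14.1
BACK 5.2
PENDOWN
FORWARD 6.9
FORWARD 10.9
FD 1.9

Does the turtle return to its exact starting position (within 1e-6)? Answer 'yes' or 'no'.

Executing turtle program step by step:
Start: pos=(-3,-7), heading=45, pen down
FD 10: (-3,-7) -> (4.071,0.071) [heading=45, draw]
FD 7.7: (4.071,0.071) -> (9.516,5.516) [heading=45, draw]
PD: pen down
PD: pen down
FD 10.4: (9.516,5.516) -> (16.87,12.87) [heading=45, draw]
FD 14.1: (16.87,12.87) -> (26.84,22.84) [heading=45, draw]
BK 5.2: (26.84,22.84) -> (23.163,19.163) [heading=45, draw]
PD: pen down
FD 6.9: (23.163,19.163) -> (28.042,24.042) [heading=45, draw]
FD 10.9: (28.042,24.042) -> (35.749,31.749) [heading=45, draw]
FD 1.9: (35.749,31.749) -> (37.093,33.093) [heading=45, draw]
Final: pos=(37.093,33.093), heading=45, 8 segment(s) drawn

Start position: (-3, -7)
Final position: (37.093, 33.093)
Distance = 56.7; >= 1e-6 -> NOT closed

Answer: no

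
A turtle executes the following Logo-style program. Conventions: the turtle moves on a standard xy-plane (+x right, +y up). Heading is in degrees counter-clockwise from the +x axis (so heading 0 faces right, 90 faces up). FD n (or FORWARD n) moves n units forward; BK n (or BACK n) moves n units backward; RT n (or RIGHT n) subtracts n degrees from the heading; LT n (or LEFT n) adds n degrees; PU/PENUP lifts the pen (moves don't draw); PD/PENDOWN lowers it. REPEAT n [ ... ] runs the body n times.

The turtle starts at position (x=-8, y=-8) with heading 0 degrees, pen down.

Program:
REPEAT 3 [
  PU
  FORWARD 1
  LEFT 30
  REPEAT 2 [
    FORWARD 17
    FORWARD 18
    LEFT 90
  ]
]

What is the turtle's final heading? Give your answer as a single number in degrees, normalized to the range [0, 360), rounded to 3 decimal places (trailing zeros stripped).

Executing turtle program step by step:
Start: pos=(-8,-8), heading=0, pen down
REPEAT 3 [
  -- iteration 1/3 --
  PU: pen up
  FD 1: (-8,-8) -> (-7,-8) [heading=0, move]
  LT 30: heading 0 -> 30
  REPEAT 2 [
    -- iteration 1/2 --
    FD 17: (-7,-8) -> (7.722,0.5) [heading=30, move]
    FD 18: (7.722,0.5) -> (23.311,9.5) [heading=30, move]
    LT 90: heading 30 -> 120
    -- iteration 2/2 --
    FD 17: (23.311,9.5) -> (14.811,24.222) [heading=120, move]
    FD 18: (14.811,24.222) -> (5.811,39.811) [heading=120, move]
    LT 90: heading 120 -> 210
  ]
  -- iteration 2/3 --
  PU: pen up
  FD 1: (5.811,39.811) -> (4.945,39.311) [heading=210, move]
  LT 30: heading 210 -> 240
  REPEAT 2 [
    -- iteration 1/2 --
    FD 17: (4.945,39.311) -> (-3.555,24.588) [heading=240, move]
    FD 18: (-3.555,24.588) -> (-12.555,9) [heading=240, move]
    LT 90: heading 240 -> 330
    -- iteration 2/2 --
    FD 17: (-12.555,9) -> (2.167,0.5) [heading=330, move]
    FD 18: (2.167,0.5) -> (17.756,-8.5) [heading=330, move]
    LT 90: heading 330 -> 60
  ]
  -- iteration 3/3 --
  PU: pen up
  FD 1: (17.756,-8.5) -> (18.256,-7.634) [heading=60, move]
  LT 30: heading 60 -> 90
  REPEAT 2 [
    -- iteration 1/2 --
    FD 17: (18.256,-7.634) -> (18.256,9.366) [heading=90, move]
    FD 18: (18.256,9.366) -> (18.256,27.366) [heading=90, move]
    LT 90: heading 90 -> 180
    -- iteration 2/2 --
    FD 17: (18.256,27.366) -> (1.256,27.366) [heading=180, move]
    FD 18: (1.256,27.366) -> (-16.744,27.366) [heading=180, move]
    LT 90: heading 180 -> 270
  ]
]
Final: pos=(-16.744,27.366), heading=270, 0 segment(s) drawn

Answer: 270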